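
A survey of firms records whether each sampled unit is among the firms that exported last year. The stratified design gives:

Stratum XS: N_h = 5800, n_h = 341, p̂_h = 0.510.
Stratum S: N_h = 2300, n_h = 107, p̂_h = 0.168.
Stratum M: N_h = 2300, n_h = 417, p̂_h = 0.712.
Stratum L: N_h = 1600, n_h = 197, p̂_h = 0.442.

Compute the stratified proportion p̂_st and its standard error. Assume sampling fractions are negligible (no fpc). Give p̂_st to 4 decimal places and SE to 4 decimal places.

p̂_st ≈ 0.4741, SE ≈ 0.0161

N = 12000; stratum weights W_h = N_h/N.
p̂_st = Σ W_h p̂_h = (5800·0.510 + 2300·0.168 + 2300·0.712 + 1600·0.442)/12000 = 0.47410
V̂(p̂_st) = Σ W_h² p̂_h(1−p̂_h)/(n_h−1):
  stratum XS: (5800/12000)²·0.510·0.490/340 = 0.000171704
  stratum S: (2300/12000)²·0.168·0.832/106 = 4.84418e-05
  stratum M: (2300/12000)²·0.712·0.288/416 = 1.81081e-05
  stratum L: (1600/12000)²·0.442·0.558/196 = 2.23706e-05
V̂(p̂_st) = 0.000260625; SE = √V̂ = 0.0161439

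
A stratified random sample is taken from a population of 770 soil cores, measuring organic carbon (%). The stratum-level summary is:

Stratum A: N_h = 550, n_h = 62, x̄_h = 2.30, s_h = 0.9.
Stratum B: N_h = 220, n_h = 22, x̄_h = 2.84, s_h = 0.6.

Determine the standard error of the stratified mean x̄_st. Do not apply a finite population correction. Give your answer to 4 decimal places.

V̂(x̄_st) = Σ W_h² s_h²/n_h, with W_h = N_h/N and N = 770:
  stratum A: (550/770)²·0.9²/62 = 0.00666557
  stratum B: (220/770)²·0.6²/22 = 0.00133581
V̂(x̄_st) = 0.00800138
SE(x̄_st) = √0.00800138 = 0.0894504

SE(x̄_st) ≈ 0.0895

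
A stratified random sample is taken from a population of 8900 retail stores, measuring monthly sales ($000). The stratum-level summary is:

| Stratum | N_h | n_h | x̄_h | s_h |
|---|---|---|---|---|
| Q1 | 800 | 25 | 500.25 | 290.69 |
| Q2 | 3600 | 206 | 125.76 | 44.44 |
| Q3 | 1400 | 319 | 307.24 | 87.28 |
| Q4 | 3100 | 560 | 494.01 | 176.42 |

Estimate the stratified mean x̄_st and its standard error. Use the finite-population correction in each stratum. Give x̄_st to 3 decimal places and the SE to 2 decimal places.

x̄_st = Σ W_h x̄_h = (800·500.25 + 3600·125.76 + 1400·307.24 + 3100·494.01)/8900 = 316.23629
V̂(x̄_st) = Σ W_h² (1 − n_h/N_h) s_h²/n_h, with W_h = N_h/N and N = 8900:
  stratum Q1: (800/8900)²·(1 − 25/800)·290.69²/25 = 26.4565
  stratum Q2: (3600/8900)²·(1 − 206/3600)·44.44²/206 = 1.47882
  stratum Q3: (1400/8900)²·(1 − 319/1400)·87.28²/319 = 0.45626
  stratum Q4: (3100/8900)²·(1 − 560/3100)·176.42²/560 = 5.52488
V̂(x̄_st) = 33.9164
SE(x̄_st) = √33.9164 = 5.82378

x̄_st ≈ 316.236, SE ≈ 5.82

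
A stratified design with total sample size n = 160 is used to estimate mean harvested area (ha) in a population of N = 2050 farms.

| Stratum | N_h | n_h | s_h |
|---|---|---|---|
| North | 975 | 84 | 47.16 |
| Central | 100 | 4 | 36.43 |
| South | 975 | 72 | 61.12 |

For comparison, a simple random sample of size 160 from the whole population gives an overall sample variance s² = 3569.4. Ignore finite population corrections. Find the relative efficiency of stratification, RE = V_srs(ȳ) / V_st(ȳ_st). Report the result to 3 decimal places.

RE ≈ 1.205

V̂(ȳ_st) = Σ W_h² s_h²/n_h, with W_h = N_h/N and N = 2050:
  stratum North: (975/2050)²·47.16²/84 = 5.98921
  stratum Central: (100/2050)²·36.43²/4 = 0.789497
  stratum South: (975/2050)²·61.12²/72 = 11.7364
V_st = 18.5151
V_srs = s²/n = 3569.4/160 = 22.3087
Relative efficiency = V_srs / V_st = 22.3087/18.5151 = 1.2049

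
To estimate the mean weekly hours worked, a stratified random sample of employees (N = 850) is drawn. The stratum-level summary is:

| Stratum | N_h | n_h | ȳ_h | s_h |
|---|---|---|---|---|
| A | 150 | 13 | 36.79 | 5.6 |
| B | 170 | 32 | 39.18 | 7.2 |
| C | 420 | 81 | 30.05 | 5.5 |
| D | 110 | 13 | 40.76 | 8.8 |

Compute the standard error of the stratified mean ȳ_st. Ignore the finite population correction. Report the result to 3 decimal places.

V̂(ȳ_st) = Σ W_h² s_h²/n_h, with W_h = N_h/N and N = 850:
  stratum A: (150/850)²·5.6²/13 = 0.0751238
  stratum B: (170/850)²·7.2²/32 = 0.0648
  stratum C: (420/850)²·5.5²/81 = 0.0911803
  stratum D: (110/850)²·8.8²/13 = 0.099763
V̂(ȳ_st) = 0.330867
SE(ȳ_st) = √0.330867 = 0.57521

SE(ȳ_st) ≈ 0.575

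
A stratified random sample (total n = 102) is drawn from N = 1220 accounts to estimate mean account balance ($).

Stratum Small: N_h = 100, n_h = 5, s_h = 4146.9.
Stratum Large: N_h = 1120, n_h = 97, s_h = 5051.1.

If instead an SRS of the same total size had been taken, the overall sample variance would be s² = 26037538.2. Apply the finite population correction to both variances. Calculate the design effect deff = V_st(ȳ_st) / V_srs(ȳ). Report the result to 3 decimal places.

V̂(ȳ_st) = Σ W_h² (1 − n_h/N_h) s_h²/n_h, with W_h = N_h/N and N = 1220:
  stratum Small: (100/1220)²·(1 − 5/100)·4146.9²/5 = 21952.4
  stratum Large: (1120/1220)²·(1 − 97/1120)·5051.1²/97 = 202476
V_st = 224429
V_srs = (1 − 102/1220)·26037538.2/102 = 233928
deff = V_st / V_srs = 224429/233928 = 0.9594

deff ≈ 0.959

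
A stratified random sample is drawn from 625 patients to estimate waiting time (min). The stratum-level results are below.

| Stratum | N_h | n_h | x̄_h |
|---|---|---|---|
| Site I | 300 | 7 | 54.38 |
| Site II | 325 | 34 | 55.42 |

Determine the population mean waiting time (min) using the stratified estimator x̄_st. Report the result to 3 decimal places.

x̄_st ≈ 54.921

N = Σ N_h = 625. Stratum weights W_h = N_h/N.
x̄_st = (300·54.38 + 325·55.42) / 625 = 54.92080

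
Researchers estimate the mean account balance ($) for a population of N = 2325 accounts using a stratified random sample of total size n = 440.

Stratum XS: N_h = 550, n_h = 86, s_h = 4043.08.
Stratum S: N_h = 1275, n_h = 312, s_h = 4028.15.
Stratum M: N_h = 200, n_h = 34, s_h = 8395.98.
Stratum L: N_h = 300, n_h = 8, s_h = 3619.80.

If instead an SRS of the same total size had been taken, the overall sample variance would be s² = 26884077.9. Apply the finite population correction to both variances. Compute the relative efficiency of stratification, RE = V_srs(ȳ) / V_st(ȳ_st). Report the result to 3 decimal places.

V̂(ȳ_st) = Σ W_h² (1 − n_h/N_h) s_h²/n_h, with W_h = N_h/N and N = 2325:
  stratum XS: (550/2325)²·(1 − 86/550)·4043.08²/86 = 8973.48
  stratum S: (1275/2325)²·(1 − 312/1275)·4028.15²/312 = 11812.6
  stratum M: (200/2325)²·(1 − 34/200)·8395.98²/34 = 12733.7
  stratum L: (300/2325)²·(1 − 8/300)·3619.80²/8 = 26542.2
V_st = 60062.1
V_srs = (1 − 440/2325)·26884077.9/440 = 49537.1
Relative efficiency = V_srs / V_st = 49537.1/60062.1 = 0.8248

RE ≈ 0.825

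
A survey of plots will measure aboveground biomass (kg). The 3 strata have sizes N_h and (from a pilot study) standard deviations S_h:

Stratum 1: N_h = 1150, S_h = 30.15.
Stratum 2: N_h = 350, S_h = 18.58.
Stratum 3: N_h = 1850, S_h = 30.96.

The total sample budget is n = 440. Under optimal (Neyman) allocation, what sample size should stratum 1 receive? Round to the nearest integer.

Neyman allocation: n_h = n · N_h S_h / Σ N_i S_i, with n = 440.
  stratum 1: N_h·S_h = 1150·30.15 = 34672.50
  stratum 2: N_h·S_h = 350·18.58 = 6503.00
  stratum 3: N_h·S_h = 1850·30.96 = 57276.00
Σ N_h S_h = 98451.50
n for stratum 1 = 440·34672.50/98451.50 = 154.959 → 155

155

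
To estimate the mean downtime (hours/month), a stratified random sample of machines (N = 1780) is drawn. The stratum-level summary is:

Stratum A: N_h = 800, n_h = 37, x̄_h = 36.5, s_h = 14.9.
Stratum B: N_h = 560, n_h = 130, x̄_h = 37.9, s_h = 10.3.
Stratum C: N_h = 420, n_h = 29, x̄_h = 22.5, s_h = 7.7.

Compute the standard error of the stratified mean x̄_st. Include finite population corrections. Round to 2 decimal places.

SE(x̄_st) ≈ 1.15

V̂(x̄_st) = Σ W_h² (1 − n_h/N_h) s_h²/n_h, with W_h = N_h/N and N = 1780:
  stratum A: (800/1780)²·(1 − 37/800)·14.9²/37 = 1.15597
  stratum B: (560/1780)²·(1 − 130/560)·10.3²/130 = 0.0620223
  stratum C: (420/1780)²·(1 − 29/420)·7.7²/29 = 0.105967
V̂(x̄_st) = 1.32396
SE(x̄_st) = √1.32396 = 1.15063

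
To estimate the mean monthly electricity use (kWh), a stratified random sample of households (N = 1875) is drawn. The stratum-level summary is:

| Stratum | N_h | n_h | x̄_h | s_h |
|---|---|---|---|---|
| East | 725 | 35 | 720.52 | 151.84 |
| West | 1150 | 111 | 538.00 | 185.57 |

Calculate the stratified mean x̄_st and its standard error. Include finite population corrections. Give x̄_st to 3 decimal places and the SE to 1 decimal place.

x̄_st ≈ 608.574, SE ≈ 14.1

x̄_st = Σ W_h x̄_h = (725·720.52 + 1150·538.00)/1875 = 608.57440
V̂(x̄_st) = Σ W_h² (1 − n_h/N_h) s_h²/n_h, with W_h = N_h/N and N = 1875:
  stratum East: (725/1875)²·(1 − 35/725)·151.84²/35 = 93.7322
  stratum West: (1150/1875)²·(1 − 111/1150)·185.57²/111 = 105.44
V̂(x̄_st) = 199.172
SE(x̄_st) = √199.172 = 14.1128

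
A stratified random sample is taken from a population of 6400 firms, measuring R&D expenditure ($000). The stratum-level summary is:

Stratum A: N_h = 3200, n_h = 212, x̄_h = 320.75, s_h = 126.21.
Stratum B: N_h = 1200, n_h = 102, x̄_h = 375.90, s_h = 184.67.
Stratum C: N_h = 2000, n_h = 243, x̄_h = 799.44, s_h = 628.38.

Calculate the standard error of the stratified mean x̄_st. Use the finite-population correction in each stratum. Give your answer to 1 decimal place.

SE(x̄_st) ≈ 12.9

V̂(x̄_st) = Σ W_h² (1 − n_h/N_h) s_h²/n_h, with W_h = N_h/N and N = 6400:
  stratum A: (3200/6400)²·(1 − 212/3200)·126.21²/212 = 17.5397
  stratum B: (1200/6400)²·(1 − 102/1200)·184.67²/102 = 10.7551
  stratum C: (2000/6400)²·(1 − 243/2000)·628.38²/243 = 139.406
V̂(x̄_st) = 167.7
SE(x̄_st) = √167.7 = 12.9499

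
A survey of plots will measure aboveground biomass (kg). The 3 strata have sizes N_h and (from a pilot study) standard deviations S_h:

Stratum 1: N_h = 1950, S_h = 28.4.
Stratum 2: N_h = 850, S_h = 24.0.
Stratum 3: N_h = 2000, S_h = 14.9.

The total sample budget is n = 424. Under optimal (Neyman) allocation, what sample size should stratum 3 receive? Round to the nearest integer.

120

Neyman allocation: n_h = n · N_h S_h / Σ N_i S_i, with n = 424.
  stratum 1: N_h·S_h = 1950·28.4 = 55380.00
  stratum 2: N_h·S_h = 850·24.0 = 20400.00
  stratum 3: N_h·S_h = 2000·14.9 = 29800.00
Σ N_h S_h = 105580.00
n for stratum 3 = 424·29800.00/105580.00 = 119.674 → 120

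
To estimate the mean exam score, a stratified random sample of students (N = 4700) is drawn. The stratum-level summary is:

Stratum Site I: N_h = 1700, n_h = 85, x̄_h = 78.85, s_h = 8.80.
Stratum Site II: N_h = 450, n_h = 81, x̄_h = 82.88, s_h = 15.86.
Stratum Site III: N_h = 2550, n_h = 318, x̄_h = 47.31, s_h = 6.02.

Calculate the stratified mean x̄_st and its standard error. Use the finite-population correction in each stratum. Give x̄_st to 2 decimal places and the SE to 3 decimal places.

x̄_st = Σ W_h x̄_h = (1700·78.85 + 450·82.88 + 2550·47.31)/4700 = 62.12372
V̂(x̄_st) = Σ W_h² (1 − n_h/N_h) s_h²/n_h, with W_h = N_h/N and N = 4700:
  stratum Site I: (1700/4700)²·(1 − 85/1700)·8.80²/85 = 0.113233
  stratum Site II: (450/4700)²·(1 − 81/450)·15.86²/81 = 0.0233434
  stratum Site III: (2550/4700)²·(1 − 318/2550)·6.02²/318 = 0.0293633
V̂(x̄_st) = 0.165939
SE(x̄_st) = √0.165939 = 0.407357

x̄_st ≈ 62.12, SE ≈ 0.407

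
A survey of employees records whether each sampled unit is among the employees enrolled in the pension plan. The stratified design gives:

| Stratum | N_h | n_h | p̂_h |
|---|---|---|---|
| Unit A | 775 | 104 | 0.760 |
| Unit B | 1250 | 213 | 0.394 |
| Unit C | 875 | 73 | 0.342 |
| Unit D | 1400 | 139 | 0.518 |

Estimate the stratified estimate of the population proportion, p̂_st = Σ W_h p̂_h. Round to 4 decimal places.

N = 4300; stratum weights W_h = N_h/N.
p̂_st = Σ W_h p̂_h = (775·0.760 + 1250·0.394 + 875·0.342 + 1400·0.518)/4300 = 0.48976

p̂_st ≈ 0.4898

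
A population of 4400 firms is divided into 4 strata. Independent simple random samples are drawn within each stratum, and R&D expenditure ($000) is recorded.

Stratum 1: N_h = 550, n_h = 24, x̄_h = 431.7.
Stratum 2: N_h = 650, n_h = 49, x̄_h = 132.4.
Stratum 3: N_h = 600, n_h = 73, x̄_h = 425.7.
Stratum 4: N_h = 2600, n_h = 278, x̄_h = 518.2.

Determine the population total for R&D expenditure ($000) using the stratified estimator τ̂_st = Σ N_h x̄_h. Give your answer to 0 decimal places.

τ̂_st = Σ N_h x̄_h = 550·431.7 + 650·132.4 + 600·425.7 + 2600·518.2 = 1926235

τ̂_st ≈ 1926235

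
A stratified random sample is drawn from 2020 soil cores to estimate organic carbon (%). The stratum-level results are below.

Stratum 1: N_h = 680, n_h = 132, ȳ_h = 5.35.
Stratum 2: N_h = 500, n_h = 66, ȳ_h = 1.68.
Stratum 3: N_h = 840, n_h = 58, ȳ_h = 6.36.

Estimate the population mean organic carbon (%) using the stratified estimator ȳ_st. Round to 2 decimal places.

N = Σ N_h = 2020. Stratum weights W_h = N_h/N.
ȳ_st = (680·5.35 + 500·1.68 + 840·6.36) / 2020 = 4.8616

ȳ_st ≈ 4.86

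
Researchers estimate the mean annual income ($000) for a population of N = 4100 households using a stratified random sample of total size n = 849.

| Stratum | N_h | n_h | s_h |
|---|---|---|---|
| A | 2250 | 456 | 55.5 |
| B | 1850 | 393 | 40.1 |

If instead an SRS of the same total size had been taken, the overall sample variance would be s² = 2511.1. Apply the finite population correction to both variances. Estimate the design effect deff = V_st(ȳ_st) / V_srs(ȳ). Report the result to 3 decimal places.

deff ≈ 0.971

V̂(ȳ_st) = Σ W_h² (1 − n_h/N_h) s_h²/n_h, with W_h = N_h/N and N = 4100:
  stratum A: (2250/4100)²·(1 − 456/2250)·55.5²/456 = 1.62203
  stratum B: (1850/4100)²·(1 − 393/1850)·40.1²/393 = 0.656084
V_st = 2.27811
V_srs = (1 − 849/4100)·2511.1/849 = 2.34525
deff = V_st / V_srs = 2.27811/2.34525 = 0.9714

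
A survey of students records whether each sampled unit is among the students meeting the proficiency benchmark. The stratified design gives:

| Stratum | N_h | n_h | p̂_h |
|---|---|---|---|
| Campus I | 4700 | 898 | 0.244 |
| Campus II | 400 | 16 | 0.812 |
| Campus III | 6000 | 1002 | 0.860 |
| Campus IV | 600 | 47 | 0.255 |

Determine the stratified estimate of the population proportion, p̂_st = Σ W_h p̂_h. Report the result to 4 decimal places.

p̂_st ≈ 0.5799

N = 11700; stratum weights W_h = N_h/N.
p̂_st = Σ W_h p̂_h = (4700·0.244 + 400·0.812 + 6000·0.860 + 600·0.255)/11700 = 0.57988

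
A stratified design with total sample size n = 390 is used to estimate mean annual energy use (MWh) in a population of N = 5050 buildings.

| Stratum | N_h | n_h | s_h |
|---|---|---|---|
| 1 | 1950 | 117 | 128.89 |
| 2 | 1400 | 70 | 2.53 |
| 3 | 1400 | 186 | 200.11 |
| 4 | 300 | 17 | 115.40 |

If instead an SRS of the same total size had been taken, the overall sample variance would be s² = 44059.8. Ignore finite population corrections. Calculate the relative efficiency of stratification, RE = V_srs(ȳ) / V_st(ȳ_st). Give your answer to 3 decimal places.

V̂(ȳ_st) = Σ W_h² s_h²/n_h, with W_h = N_h/N and N = 5050:
  stratum 1: (1950/5050)²·128.89²/117 = 21.1709
  stratum 2: (1400/5050)²·2.53²/70 = 0.00702775
  stratum 3: (1400/5050)²·200.11²/186 = 16.5462
  stratum 4: (300/5050)²·115.40²/17 = 2.76454
V_st = 40.4886
V_srs = s²/n = 44059.8/390 = 112.974
Relative efficiency = V_srs / V_st = 112.974/40.4886 = 2.7903

RE ≈ 2.790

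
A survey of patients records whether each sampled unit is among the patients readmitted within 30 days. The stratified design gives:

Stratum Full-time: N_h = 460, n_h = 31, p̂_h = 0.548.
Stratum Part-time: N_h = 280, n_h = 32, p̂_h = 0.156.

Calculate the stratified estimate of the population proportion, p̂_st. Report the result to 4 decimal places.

N = 740; stratum weights W_h = N_h/N.
p̂_st = Σ W_h p̂_h = (460·0.548 + 280·0.156)/740 = 0.39968

p̂_st ≈ 0.3997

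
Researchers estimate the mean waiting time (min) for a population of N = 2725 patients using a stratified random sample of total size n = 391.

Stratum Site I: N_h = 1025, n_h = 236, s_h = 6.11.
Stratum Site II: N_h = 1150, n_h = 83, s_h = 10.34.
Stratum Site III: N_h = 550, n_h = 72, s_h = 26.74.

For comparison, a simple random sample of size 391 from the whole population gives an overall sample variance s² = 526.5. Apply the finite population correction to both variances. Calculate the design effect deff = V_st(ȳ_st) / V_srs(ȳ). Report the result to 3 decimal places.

V̂(ȳ_st) = Σ W_h² (1 − n_h/N_h) s_h²/n_h, with W_h = N_h/N and N = 2725:
  stratum Site I: (1025/2725)²·(1 − 236/1025)·6.11²/236 = 0.0172281
  stratum Site II: (1150/2725)²·(1 − 83/1150)·10.34²/83 = 0.212859
  stratum Site III: (550/2725)²·(1 − 72/550)·26.74²/72 = 0.351599
V_st = 0.581686
V_srs = (1 − 391/2725)·526.5/391 = 1.15334
deff = V_st / V_srs = 0.581686/1.15334 = 0.5044

deff ≈ 0.504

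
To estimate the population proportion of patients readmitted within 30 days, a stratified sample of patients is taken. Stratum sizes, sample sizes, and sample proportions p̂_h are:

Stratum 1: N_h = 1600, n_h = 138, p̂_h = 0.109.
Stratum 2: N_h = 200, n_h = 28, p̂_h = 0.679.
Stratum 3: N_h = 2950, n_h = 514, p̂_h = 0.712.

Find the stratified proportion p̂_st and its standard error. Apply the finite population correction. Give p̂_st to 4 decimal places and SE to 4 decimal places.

N = 4750; stratum weights W_h = N_h/N.
p̂_st = Σ W_h p̂_h = (1600·0.109 + 200·0.679 + 2950·0.712)/4750 = 0.50749
V̂(p̂_st) = Σ W_h² (1 − n_h/N_h) p̂_h(1−p̂_h)/(n_h−1):
  stratum 1: (1600/4750)²·(1 − 138/1600)·0.109·0.891/137 = 7.3496e-05
  stratum 2: (200/4750)²·(1 − 28/200)·0.679·0.321/27 = 1.23079e-05
  stratum 3: (2950/4750)²·(1 − 514/2950)·0.712·0.288/513 = 0.000127311
V̂(p̂_st) = 0.000213115; SE = √V̂ = 0.0145985

p̂_st ≈ 0.5075, SE ≈ 0.0146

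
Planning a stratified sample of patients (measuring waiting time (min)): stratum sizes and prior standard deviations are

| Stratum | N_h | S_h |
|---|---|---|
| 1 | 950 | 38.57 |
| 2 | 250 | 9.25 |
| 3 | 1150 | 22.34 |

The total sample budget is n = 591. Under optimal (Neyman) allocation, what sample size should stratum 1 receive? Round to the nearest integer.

Neyman allocation: n_h = n · N_h S_h / Σ N_i S_i, with n = 591.
  stratum 1: N_h·S_h = 950·38.57 = 36641.50
  stratum 2: N_h·S_h = 250·9.25 = 2312.50
  stratum 3: N_h·S_h = 1150·22.34 = 25691.00
Σ N_h S_h = 64645.00
n for stratum 1 = 591·36641.50/64645.00 = 334.985 → 335

335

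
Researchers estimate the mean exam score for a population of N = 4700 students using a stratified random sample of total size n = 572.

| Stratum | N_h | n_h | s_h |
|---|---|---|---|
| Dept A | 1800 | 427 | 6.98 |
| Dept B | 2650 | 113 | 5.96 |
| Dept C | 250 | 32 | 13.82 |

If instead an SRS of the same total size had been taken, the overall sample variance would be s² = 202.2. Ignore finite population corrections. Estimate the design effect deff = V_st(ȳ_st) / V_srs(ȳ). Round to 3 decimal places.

deff ≈ 0.378

V̂(ȳ_st) = Σ W_h² s_h²/n_h, with W_h = N_h/N and N = 4700:
  stratum Dept A: (1800/4700)²·6.98²/427 = 0.0167353
  stratum Dept B: (2650/4700)²·5.96²/113 = 0.0999333
  stratum Dept C: (250/4700)²·13.82²/32 = 0.0168869
V_st = 0.133555
V_srs = s²/n = 202.2/572 = 0.353497
deff = V_st / V_srs = 0.133555/0.353497 = 0.3778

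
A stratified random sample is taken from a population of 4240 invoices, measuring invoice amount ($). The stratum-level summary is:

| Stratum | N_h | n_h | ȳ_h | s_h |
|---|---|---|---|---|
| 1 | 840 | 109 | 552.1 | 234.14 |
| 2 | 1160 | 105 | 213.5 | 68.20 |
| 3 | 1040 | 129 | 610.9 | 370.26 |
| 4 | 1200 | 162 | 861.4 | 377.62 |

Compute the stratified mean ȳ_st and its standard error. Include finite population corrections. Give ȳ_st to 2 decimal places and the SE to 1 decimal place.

ȳ_st ≈ 561.42, SE ≈ 11.7

ȳ_st = Σ W_h ȳ_h = (840·552.1 + 1160·213.5 + 1040·610.9 + 1200·861.4)/4240 = 561.42453
V̂(ȳ_st) = Σ W_h² (1 − n_h/N_h) s_h²/n_h, with W_h = N_h/N and N = 4240:
  stratum 1: (840/4240)²·(1 − 109/840)·234.14²/109 = 17.1787
  stratum 2: (1160/4240)²·(1 − 105/1160)·68.20²/105 = 3.01549
  stratum 3: (1040/4240)²·(1 − 129/1040)·370.26²/129 = 56.0072
  stratum 4: (1200/4240)²·(1 − 162/1200)·377.62²/162 = 60.9876
V̂(ȳ_st) = 137.189
SE(ȳ_st) = √137.189 = 11.7128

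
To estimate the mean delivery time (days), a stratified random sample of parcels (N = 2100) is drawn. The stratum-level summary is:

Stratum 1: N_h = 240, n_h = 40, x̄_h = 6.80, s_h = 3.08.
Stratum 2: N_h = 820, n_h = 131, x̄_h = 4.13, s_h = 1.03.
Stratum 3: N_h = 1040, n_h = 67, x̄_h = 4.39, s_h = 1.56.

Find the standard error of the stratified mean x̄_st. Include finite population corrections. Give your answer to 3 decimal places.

SE(x̄_st) ≈ 0.109

V̂(x̄_st) = Σ W_h² (1 − n_h/N_h) s_h²/n_h, with W_h = N_h/N and N = 2100:
  stratum 1: (240/2100)²·(1 − 40/240)·3.08²/40 = 0.00258133
  stratum 2: (820/2100)²·(1 − 131/820)·1.03²/131 = 0.00103752
  stratum 3: (1040/2100)²·(1 − 67/1040)·1.56²/67 = 0.00833455
V̂(x̄_st) = 0.0119534
SE(x̄_st) = √0.0119534 = 0.109332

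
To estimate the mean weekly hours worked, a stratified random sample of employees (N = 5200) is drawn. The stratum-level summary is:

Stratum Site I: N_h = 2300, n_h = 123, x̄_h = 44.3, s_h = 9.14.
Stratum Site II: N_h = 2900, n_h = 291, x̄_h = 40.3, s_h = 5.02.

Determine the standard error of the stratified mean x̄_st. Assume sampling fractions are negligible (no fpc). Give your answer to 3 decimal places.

V̂(x̄_st) = Σ W_h² s_h²/n_h, with W_h = N_h/N and N = 5200:
  stratum Site I: (2300/5200)²·9.14²/123 = 0.132873
  stratum Site II: (2900/5200)²·5.02²/291 = 0.0269342
V̂(x̄_st) = 0.159807
SE(x̄_st) = √0.159807 = 0.399759

SE(x̄_st) ≈ 0.400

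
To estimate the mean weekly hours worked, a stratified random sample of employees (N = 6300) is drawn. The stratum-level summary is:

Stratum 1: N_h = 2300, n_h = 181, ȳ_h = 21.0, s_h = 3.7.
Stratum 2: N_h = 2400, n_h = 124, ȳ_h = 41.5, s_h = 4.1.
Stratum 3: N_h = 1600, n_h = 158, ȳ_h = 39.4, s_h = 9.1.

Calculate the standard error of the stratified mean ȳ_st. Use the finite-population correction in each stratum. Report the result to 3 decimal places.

SE(ȳ_st) ≈ 0.242

V̂(ȳ_st) = Σ W_h² (1 − n_h/N_h) s_h²/n_h, with W_h = N_h/N and N = 6300:
  stratum 1: (2300/6300)²·(1 − 181/2300)·3.7²/181 = 0.00928758
  stratum 2: (2400/6300)²·(1 − 124/2400)·4.1²/124 = 0.0186573
  stratum 3: (1600/6300)²·(1 − 158/1600)·9.1²/158 = 0.030467
V̂(ȳ_st) = 0.0584119
SE(ȳ_st) = √0.0584119 = 0.241685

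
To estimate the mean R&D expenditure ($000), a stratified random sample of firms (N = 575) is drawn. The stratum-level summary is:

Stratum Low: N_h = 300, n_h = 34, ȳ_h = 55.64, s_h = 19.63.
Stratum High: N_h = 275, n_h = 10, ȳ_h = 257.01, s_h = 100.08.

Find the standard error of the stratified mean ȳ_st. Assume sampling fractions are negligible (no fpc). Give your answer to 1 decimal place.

SE(ȳ_st) ≈ 15.2

V̂(ȳ_st) = Σ W_h² s_h²/n_h, with W_h = N_h/N and N = 575:
  stratum Low: (300/575)²·19.63²/34 = 3.08509
  stratum High: (275/575)²·100.08²/10 = 229.1
V̂(ȳ_st) = 232.185
SE(ȳ_st) = √232.185 = 15.2376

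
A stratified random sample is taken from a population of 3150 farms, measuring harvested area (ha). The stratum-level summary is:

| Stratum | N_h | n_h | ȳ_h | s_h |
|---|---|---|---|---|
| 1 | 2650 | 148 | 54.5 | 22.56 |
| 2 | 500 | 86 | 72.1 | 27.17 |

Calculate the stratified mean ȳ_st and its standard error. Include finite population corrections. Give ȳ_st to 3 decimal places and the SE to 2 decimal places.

ȳ_st ≈ 57.294, SE ≈ 1.57

ȳ_st = Σ W_h ȳ_h = (2650·54.5 + 500·72.1)/3150 = 57.29365
V̂(ȳ_st) = Σ W_h² (1 − n_h/N_h) s_h²/n_h, with W_h = N_h/N and N = 3150:
  stratum 1: (2650/3150)²·(1 − 148/2650)·22.56²/148 = 2.29789
  stratum 2: (500/3150)²·(1 − 86/500)·27.17²/86 = 0.179073
V̂(ȳ_st) = 2.47696
SE(ȳ_st) = √2.47696 = 1.57384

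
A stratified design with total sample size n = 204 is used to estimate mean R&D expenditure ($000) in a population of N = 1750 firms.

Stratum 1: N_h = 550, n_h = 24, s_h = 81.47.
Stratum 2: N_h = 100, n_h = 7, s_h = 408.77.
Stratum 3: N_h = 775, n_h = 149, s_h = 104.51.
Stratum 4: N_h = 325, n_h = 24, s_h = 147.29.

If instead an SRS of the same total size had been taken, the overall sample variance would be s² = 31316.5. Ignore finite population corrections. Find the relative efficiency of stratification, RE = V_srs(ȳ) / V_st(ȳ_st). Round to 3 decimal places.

RE ≈ 1.018

V̂(ȳ_st) = Σ W_h² s_h²/n_h, with W_h = N_h/N and N = 1750:
  stratum 1: (550/1750)²·81.47²/24 = 27.317
  stratum 2: (100/1750)²·408.77²/7 = 77.9442
  stratum 3: (775/1750)²·104.51²/149 = 14.3766
  stratum 4: (325/1750)²·147.29²/24 = 31.1764
V_st = 150.814
V_srs = s²/n = 31316.5/204 = 153.512
Relative efficiency = V_srs / V_st = 153.512/150.814 = 1.0179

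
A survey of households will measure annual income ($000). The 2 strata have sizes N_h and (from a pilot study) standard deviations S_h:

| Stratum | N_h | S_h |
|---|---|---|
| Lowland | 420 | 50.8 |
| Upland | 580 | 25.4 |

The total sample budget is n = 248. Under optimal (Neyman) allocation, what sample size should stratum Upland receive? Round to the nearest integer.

101

Neyman allocation: n_h = n · N_h S_h / Σ N_i S_i, with n = 248.
  stratum Lowland: N_h·S_h = 420·50.8 = 21336.00
  stratum Upland: N_h·S_h = 580·25.4 = 14732.00
Σ N_h S_h = 36068.00
n for stratum Upland = 248·14732.00/36068.00 = 101.296 → 101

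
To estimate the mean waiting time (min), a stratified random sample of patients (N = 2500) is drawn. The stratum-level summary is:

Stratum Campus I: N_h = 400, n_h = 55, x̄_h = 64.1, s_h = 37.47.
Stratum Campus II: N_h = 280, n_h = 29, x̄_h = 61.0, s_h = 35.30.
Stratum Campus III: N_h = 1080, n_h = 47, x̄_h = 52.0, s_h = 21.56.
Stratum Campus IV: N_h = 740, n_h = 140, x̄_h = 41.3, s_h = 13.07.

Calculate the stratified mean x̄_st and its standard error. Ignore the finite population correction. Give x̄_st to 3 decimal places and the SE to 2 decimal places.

x̄_st = Σ W_h x̄_h = (400·64.1 + 280·61.0 + 1080·52.0 + 740·41.3)/2500 = 51.77680
V̂(x̄_st) = Σ W_h² s_h²/n_h, with W_h = N_h/N and N = 2500:
  stratum Campus I: (400/2500)²·37.47²/55 = 0.653499
  stratum Campus II: (280/2500)²·35.30²/29 = 0.538998
  stratum Campus III: (1080/2500)²·21.56²/47 = 1.84573
  stratum Campus IV: (740/2500)²·13.07²/140 = 0.106907
V̂(x̄_st) = 3.14513
SE(x̄_st) = √3.14513 = 1.77345

x̄_st ≈ 51.777, SE ≈ 1.77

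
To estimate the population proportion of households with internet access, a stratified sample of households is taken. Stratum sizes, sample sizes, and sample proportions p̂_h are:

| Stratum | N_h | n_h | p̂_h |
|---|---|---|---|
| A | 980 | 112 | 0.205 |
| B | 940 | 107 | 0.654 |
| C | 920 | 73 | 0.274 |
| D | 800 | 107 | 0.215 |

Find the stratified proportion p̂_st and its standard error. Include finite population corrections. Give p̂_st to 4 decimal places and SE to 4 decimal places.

p̂_st ≈ 0.3406, SE ≈ 0.0212

N = 3640; stratum weights W_h = N_h/N.
p̂_st = Σ W_h p̂_h = (980·0.205 + 940·0.654 + 920·0.274 + 800·0.215)/3640 = 0.34059
V̂(p̂_st) = Σ W_h² (1 − n_h/N_h) p̂_h(1−p̂_h)/(n_h−1):
  stratum A: (980/3640)²·(1 − 112/980)·0.205·0.795/111 = 9.4263e-05
  stratum B: (940/3640)²·(1 − 107/940)·0.654·0.346/106 = 0.000126159
  stratum C: (920/3640)²·(1 − 73/920)·0.274·0.726/72 = 0.000162489
  stratum D: (800/3640)²·(1 − 107/800)·0.215·0.785/106 = 6.66228e-05
V̂(p̂_st) = 0.000449533; SE = √V̂ = 0.0212022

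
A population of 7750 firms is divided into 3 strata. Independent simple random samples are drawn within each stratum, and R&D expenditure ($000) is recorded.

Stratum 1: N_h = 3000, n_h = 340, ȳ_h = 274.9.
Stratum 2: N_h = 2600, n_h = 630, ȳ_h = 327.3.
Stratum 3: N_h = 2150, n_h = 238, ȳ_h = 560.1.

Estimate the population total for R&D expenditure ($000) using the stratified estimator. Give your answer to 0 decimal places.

τ̂_st = Σ N_h ȳ_h = 3000·274.9 + 2600·327.3 + 2150·560.1 = 2879895

τ̂_st ≈ 2879895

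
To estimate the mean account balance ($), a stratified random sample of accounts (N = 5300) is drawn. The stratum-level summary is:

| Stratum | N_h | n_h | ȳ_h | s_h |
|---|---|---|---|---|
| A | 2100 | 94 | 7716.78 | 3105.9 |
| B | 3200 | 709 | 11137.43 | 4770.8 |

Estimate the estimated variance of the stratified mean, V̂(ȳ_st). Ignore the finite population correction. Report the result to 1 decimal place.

V̂(ȳ_st) ≈ 27814.1

V̂(ȳ_st) = Σ W_h² s_h²/n_h, with W_h = N_h/N and N = 5300:
  stratum A: (2100/5300)²·3105.9²/94 = 16111.4
  stratum B: (3200/5300)²·4770.8²/709 = 11702.7
V̂(ȳ_st) = 27814.1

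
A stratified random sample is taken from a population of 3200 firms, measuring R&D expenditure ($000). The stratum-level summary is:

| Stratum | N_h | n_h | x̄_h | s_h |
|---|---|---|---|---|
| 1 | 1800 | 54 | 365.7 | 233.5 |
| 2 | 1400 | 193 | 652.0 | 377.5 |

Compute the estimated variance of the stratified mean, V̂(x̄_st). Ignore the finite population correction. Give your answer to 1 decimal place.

V̂(x̄_st) = Σ W_h² s_h²/n_h, with W_h = N_h/N and N = 3200:
  stratum 1: (1800/3200)²·233.5²/54 = 319.466
  stratum 2: (1400/3200)²·377.5²/193 = 141.329
V̂(x̄_st) = 460.796

V̂(x̄_st) ≈ 460.8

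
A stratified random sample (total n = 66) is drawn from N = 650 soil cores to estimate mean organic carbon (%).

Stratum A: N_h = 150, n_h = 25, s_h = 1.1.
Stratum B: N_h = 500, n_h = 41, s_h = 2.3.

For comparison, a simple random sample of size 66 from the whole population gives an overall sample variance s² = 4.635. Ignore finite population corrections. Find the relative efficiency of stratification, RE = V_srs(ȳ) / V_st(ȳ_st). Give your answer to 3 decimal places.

RE ≈ 0.890

V̂(ȳ_st) = Σ W_h² s_h²/n_h, with W_h = N_h/N and N = 650:
  stratum A: (150/650)²·1.1²/25 = 0.00257751
  stratum B: (500/650)²·2.3²/41 = 0.0763458
V_st = 0.0789233
V_srs = s²/n = 4.635/66 = 0.0702273
Relative efficiency = V_srs / V_st = 0.0702273/0.0789233 = 0.8898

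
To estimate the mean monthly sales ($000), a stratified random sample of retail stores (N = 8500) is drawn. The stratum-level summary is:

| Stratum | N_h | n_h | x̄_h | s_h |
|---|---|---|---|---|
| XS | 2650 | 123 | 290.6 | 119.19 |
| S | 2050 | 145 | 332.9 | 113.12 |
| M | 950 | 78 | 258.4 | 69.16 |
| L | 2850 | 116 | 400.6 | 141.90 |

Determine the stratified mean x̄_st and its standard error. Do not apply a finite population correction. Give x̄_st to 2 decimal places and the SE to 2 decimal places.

x̄_st = Σ W_h x̄_h = (2650·290.6 + 2050·332.9 + 950·258.4 + 2850·400.6)/8500 = 334.08529
V̂(x̄_st) = Σ W_h² s_h²/n_h, with W_h = N_h/N and N = 8500:
  stratum XS: (2650/8500)²·119.19²/123 = 11.2261
  stratum S: (2050/8500)²·113.12²/145 = 5.13311
  stratum M: (950/8500)²·69.16²/78 = 0.765993
  stratum L: (2850/8500)²·141.90²/116 = 19.5146
V̂(x̄_st) = 36.6397
SE(x̄_st) = √36.6397 = 6.05308

x̄_st ≈ 334.09, SE ≈ 6.05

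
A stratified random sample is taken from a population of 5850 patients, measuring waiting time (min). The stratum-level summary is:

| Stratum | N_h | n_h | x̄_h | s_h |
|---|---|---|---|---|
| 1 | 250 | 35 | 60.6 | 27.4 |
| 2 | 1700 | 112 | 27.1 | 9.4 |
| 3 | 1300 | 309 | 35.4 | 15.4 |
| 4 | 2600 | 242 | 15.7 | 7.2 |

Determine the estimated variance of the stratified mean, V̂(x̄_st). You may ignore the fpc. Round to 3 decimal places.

V̂(x̄_st) ≈ 0.186

V̂(x̄_st) = Σ W_h² s_h²/n_h, with W_h = N_h/N and N = 5850:
  stratum 1: (250/5850)²·27.4²/35 = 0.0391743
  stratum 2: (1700/5850)²·9.4²/112 = 0.0666229
  stratum 3: (1300/5850)²·15.4²/309 = 0.0379016
  stratum 4: (2600/5850)²·7.2²/242 = 0.042314
V̂(x̄_st) = 0.186013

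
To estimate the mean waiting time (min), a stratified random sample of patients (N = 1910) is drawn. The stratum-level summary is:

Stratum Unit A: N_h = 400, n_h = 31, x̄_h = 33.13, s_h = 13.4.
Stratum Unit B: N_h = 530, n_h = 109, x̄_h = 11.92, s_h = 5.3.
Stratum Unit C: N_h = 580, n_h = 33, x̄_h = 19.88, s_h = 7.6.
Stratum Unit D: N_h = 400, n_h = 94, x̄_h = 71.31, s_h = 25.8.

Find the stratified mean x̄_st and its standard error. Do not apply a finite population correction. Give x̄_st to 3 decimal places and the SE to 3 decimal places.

x̄_st = Σ W_h x̄_h = (400·33.13 + 530·11.92 + 580·19.88 + 400·71.31)/1910 = 31.21675
V̂(x̄_st) = Σ W_h² s_h²/n_h, with W_h = N_h/N and N = 1910:
  stratum Unit A: (400/1910)²·13.4²/31 = 0.254039
  stratum Unit B: (530/1910)²·5.3²/109 = 0.0198431
  stratum Unit C: (580/1910)²·7.6²/33 = 0.1614
  stratum Unit D: (400/1910)²·25.8²/94 = 0.310574
V̂(x̄_st) = 0.745856
SE(x̄_st) = √0.745856 = 0.86363

x̄_st ≈ 31.217, SE ≈ 0.864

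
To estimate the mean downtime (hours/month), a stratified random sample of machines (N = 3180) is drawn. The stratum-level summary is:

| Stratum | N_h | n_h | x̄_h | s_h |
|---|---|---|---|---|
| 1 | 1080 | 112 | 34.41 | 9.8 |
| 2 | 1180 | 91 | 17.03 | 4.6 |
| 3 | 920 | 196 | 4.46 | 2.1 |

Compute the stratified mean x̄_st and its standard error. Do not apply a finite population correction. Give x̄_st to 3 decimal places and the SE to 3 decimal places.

x̄_st ≈ 19.296, SE ≈ 0.364

x̄_st = Σ W_h x̄_h = (1080·34.41 + 1180·17.03 + 920·4.46)/3180 = 19.29604
V̂(x̄_st) = Σ W_h² s_h²/n_h, with W_h = N_h/N and N = 3180:
  stratum 1: (1080/3180)²·9.8²/112 = 0.0989071
  stratum 2: (1180/3180)²·4.6²/91 = 0.0320173
  stratum 3: (920/3180)²·2.1²/196 = 0.00188323
V̂(x̄_st) = 0.132808
SE(x̄_st) = √0.132808 = 0.364428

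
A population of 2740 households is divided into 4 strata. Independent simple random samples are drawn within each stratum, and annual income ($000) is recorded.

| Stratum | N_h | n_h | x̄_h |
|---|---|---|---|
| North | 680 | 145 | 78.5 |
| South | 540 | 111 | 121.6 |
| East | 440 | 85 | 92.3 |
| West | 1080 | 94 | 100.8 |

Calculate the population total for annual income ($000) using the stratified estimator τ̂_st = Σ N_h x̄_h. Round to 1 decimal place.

τ̂_st ≈ 268520.0

τ̂_st = Σ N_h x̄_h = 680·78.5 + 540·121.6 + 440·92.3 + 1080·100.8 = 268520.0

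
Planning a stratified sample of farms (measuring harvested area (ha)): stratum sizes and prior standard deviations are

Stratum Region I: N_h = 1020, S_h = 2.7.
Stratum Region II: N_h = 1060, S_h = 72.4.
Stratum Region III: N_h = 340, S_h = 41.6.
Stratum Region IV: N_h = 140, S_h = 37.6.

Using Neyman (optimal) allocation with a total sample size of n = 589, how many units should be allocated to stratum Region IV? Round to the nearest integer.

31

Neyman allocation: n_h = n · N_h S_h / Σ N_i S_i, with n = 589.
  stratum Region I: N_h·S_h = 1020·2.7 = 2754.00
  stratum Region II: N_h·S_h = 1060·72.4 = 76744.00
  stratum Region III: N_h·S_h = 340·41.6 = 14144.00
  stratum Region IV: N_h·S_h = 140·37.6 = 5264.00
Σ N_h S_h = 98906.00
n for stratum Region IV = 589·5264.00/98906.00 = 31.348 → 31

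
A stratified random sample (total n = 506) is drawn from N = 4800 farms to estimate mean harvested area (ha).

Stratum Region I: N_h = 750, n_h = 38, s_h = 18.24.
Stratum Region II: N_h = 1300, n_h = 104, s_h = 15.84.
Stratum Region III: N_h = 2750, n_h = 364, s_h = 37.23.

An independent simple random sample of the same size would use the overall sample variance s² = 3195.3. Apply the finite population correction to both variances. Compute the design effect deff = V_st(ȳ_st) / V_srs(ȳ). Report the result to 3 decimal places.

V̂(ȳ_st) = Σ W_h² (1 − n_h/N_h) s_h²/n_h, with W_h = N_h/N and N = 4800:
  stratum Region I: (750/4800)²·(1 − 38/750)·18.24²/38 = 0.20292
  stratum Region II: (1300/4800)²·(1 − 104/1300)·15.84²/104 = 0.162805
  stratum Region III: (2750/4800)²·(1 − 364/2750)·37.23²/364 = 1.08444
V_st = 1.45017
V_srs = (1 − 506/4800)·3195.3/506 = 5.64913
deff = V_st / V_srs = 1.45017/5.64913 = 0.2567

deff ≈ 0.257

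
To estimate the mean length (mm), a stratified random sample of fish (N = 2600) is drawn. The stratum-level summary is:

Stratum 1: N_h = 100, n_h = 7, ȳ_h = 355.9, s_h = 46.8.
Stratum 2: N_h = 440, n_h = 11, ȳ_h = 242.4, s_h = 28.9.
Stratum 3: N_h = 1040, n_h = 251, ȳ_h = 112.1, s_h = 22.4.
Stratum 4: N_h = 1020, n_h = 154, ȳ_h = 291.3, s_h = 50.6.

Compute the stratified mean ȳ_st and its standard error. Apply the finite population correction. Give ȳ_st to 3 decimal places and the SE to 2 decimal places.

ȳ_st = Σ W_h ȳ_h = (100·355.9 + 440·242.4 + 1040·112.1 + 1020·291.3)/2600 = 213.82923
V̂(ȳ_st) = Σ W_h² (1 − n_h/N_h) s_h²/n_h, with W_h = N_h/N and N = 2600:
  stratum 1: (100/2600)²·(1 − 7/100)·46.8²/7 = 0.430457
  stratum 2: (440/2600)²·(1 − 11/440)·28.9²/11 = 2.12015
  stratum 3: (1040/2600)²·(1 − 251/1040)·22.4²/251 = 0.242653
  stratum 4: (1020/2600)²·(1 − 154/1020)·50.6²/154 = 2.17246
V̂(ȳ_st) = 4.96572
SE(ȳ_st) = √4.96572 = 2.22839

ȳ_st ≈ 213.829, SE ≈ 2.23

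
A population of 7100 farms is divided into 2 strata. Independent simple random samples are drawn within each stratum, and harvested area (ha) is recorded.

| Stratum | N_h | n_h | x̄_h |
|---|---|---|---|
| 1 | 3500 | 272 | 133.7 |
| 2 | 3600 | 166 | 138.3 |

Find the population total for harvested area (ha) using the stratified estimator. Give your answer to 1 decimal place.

τ̂_st = Σ N_h x̄_h = 3500·133.7 + 3600·138.3 = 965830.0

τ̂_st ≈ 965830.0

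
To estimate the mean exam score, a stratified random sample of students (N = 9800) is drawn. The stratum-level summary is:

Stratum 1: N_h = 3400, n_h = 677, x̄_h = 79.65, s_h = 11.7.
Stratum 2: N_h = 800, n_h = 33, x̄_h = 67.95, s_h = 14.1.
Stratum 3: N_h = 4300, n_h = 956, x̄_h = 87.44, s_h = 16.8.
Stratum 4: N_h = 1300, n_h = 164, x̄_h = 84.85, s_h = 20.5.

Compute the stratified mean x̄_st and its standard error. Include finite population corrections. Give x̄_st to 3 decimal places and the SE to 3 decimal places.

x̄_st ≈ 82.803, SE ≈ 0.376

x̄_st = Σ W_h x̄_h = (3400·79.65 + 800·67.95 + 4300·87.44 + 1300·84.85)/9800 = 82.80276
V̂(x̄_st) = Σ W_h² (1 − n_h/N_h) s_h²/n_h, with W_h = N_h/N and N = 9800:
  stratum 1: (3400/9800)²·(1 − 677/3400)·11.7²/677 = 0.019492
  stratum 2: (800/9800)²·(1 − 33/800)·14.1²/33 = 0.0384908
  stratum 3: (4300/9800)²·(1 − 956/4300)·16.8²/956 = 0.0442021
  stratum 4: (1300/9800)²·(1 − 164/1300)·20.5²/164 = 0.0394034
V̂(x̄_st) = 0.141588
SE(x̄_st) = √0.141588 = 0.376282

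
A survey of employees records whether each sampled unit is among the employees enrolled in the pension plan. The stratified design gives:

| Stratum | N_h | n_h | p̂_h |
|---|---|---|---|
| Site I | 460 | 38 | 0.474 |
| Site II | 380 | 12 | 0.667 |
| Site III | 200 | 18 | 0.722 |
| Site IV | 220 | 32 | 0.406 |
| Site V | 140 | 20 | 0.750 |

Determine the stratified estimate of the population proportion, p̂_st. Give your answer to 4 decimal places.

N = 1400; stratum weights W_h = N_h/N.
p̂_st = Σ W_h p̂_h = (460·0.474 + 380·0.667 + 200·0.722 + 220·0.406 + 140·0.750)/1400 = 0.57873

p̂_st ≈ 0.5787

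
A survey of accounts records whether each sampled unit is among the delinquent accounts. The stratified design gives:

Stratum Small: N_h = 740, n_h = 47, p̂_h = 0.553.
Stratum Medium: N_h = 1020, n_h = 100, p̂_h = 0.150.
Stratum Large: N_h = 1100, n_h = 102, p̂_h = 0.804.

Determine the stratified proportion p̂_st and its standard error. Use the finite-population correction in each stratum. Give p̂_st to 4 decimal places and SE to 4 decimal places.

N = 2860; stratum weights W_h = N_h/N.
p̂_st = Σ W_h p̂_h = (740·0.553 + 1020·0.150 + 1100·0.804)/2860 = 0.50581
V̂(p̂_st) = Σ W_h² (1 − n_h/N_h) p̂_h(1−p̂_h)/(n_h−1):
  stratum Small: (740/2860)²·(1 − 47/740)·0.553·0.447/46 = 0.000336905
  stratum Medium: (1020/2860)²·(1 − 100/1020)·0.150·0.850/99 = 0.000147751
  stratum Large: (1100/2860)²·(1 − 102/1100)·0.804·0.196/101 = 0.000209403
V̂(p̂_st) = 0.000694059; SE = √V̂ = 0.026345

p̂_st ≈ 0.5058, SE ≈ 0.0263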